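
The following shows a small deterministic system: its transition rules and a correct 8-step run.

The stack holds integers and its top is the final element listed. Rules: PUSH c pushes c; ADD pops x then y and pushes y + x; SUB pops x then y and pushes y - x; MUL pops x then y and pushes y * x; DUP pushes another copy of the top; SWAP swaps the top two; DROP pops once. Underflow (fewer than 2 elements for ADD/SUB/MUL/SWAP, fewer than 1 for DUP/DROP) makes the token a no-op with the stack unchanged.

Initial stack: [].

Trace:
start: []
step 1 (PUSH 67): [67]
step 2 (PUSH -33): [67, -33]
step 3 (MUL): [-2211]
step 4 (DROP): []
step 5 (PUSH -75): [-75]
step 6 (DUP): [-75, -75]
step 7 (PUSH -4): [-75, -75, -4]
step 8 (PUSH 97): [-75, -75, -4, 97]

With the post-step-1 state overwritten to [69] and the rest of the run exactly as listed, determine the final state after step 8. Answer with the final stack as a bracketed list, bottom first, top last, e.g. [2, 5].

[-75, -75, -4, 97]

state after step 1 := [69]
step 2 (PUSH -33): [69, -33]
step 3 (MUL): [-2277]
step 4 (DROP): []
step 5 (PUSH -75): [-75]
step 6 (DUP): [-75, -75]
step 7 (PUSH -4): [-75, -75, -4]
step 8 (PUSH 97): [-75, -75, -4, 97]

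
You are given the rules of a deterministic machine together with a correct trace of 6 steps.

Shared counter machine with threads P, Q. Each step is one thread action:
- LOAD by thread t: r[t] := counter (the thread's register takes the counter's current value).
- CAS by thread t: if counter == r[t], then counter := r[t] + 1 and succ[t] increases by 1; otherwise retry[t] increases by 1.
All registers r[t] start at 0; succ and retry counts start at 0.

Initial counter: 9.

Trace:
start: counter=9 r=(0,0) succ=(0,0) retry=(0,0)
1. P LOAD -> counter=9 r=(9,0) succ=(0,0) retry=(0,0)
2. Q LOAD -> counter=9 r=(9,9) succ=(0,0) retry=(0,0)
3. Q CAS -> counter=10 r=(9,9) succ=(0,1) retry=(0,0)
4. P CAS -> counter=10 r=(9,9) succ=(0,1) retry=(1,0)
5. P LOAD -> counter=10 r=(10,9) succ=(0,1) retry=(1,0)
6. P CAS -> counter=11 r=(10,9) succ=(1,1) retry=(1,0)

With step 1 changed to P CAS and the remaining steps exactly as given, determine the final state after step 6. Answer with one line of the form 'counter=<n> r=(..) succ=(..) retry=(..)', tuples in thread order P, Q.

counter=11 r=(10,9) succ=(1,1) retry=(2,0)

(re-executing from step 1 with the substitution; state before step 1: counter=9 r=(0,0) succ=(0,0) retry=(0,0))
1. P CAS -> counter=9 r=(0,0) succ=(0,0) retry=(1,0)
2. Q LOAD -> counter=9 r=(0,9) succ=(0,0) retry=(1,0)
3. Q CAS -> counter=10 r=(0,9) succ=(0,1) retry=(1,0)
4. P CAS -> counter=10 r=(0,9) succ=(0,1) retry=(2,0)
5. P LOAD -> counter=10 r=(10,9) succ=(0,1) retry=(2,0)
6. P CAS -> counter=11 r=(10,9) succ=(1,1) retry=(2,0)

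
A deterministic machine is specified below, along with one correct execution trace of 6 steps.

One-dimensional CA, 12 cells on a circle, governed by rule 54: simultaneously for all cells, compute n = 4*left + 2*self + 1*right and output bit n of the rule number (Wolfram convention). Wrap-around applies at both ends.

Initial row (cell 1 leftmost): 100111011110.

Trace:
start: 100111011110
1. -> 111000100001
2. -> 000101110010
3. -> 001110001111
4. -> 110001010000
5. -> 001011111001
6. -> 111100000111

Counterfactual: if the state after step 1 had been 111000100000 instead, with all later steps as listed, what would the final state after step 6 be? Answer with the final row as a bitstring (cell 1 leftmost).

state after step 1 := 111000100000
2. -> 000101110001
3. -> 101110001011
4. -> 010001011100
5. -> 111011100010
6. -> 000100010111

000100010111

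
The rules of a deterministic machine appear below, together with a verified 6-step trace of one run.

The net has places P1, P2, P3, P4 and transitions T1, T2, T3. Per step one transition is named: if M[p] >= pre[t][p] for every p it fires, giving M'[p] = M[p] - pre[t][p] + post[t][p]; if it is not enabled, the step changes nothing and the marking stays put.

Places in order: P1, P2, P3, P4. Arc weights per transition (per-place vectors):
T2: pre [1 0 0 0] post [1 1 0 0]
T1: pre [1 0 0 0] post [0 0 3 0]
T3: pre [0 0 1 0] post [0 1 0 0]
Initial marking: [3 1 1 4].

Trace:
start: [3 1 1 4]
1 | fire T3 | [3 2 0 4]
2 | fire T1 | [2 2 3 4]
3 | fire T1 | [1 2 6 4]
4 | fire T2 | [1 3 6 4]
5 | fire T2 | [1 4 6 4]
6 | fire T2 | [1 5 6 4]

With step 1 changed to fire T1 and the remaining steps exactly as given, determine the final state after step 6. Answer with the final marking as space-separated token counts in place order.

(re-executing from step 1 with the substitution; state before step 1: [3 1 1 4])
1 | fire T1 | [2 1 4 4]
2 | fire T1 | [1 1 7 4]
3 | fire T1 | [0 1 10 4]
4 | fire T2 | [0 1 10 4]
5 | fire T2 | [0 1 10 4]
6 | fire T2 | [0 1 10 4]

0 1 10 4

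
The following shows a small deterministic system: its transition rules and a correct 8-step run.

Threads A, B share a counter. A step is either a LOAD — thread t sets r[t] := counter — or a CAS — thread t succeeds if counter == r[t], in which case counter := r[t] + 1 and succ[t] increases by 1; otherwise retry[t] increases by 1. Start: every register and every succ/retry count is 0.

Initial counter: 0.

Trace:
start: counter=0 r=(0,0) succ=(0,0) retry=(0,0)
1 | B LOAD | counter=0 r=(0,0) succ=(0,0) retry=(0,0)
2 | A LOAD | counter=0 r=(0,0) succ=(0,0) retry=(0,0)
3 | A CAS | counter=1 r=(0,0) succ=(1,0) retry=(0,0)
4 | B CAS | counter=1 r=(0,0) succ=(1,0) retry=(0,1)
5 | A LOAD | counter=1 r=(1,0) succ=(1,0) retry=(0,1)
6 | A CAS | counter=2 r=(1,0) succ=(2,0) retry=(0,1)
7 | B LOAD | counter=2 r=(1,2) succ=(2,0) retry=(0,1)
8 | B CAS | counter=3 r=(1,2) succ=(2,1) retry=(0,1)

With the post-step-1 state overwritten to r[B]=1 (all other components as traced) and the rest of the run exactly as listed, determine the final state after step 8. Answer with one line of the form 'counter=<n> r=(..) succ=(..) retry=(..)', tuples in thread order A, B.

state after step 1 := counter=0 r=(0,1) succ=(0,0) retry=(0,0)
2 | A LOAD | counter=0 r=(0,1) succ=(0,0) retry=(0,0)
3 | A CAS | counter=1 r=(0,1) succ=(1,0) retry=(0,0)
4 | B CAS | counter=2 r=(0,1) succ=(1,1) retry=(0,0)
5 | A LOAD | counter=2 r=(2,1) succ=(1,1) retry=(0,0)
6 | A CAS | counter=3 r=(2,1) succ=(2,1) retry=(0,0)
7 | B LOAD | counter=3 r=(2,3) succ=(2,1) retry=(0,0)
8 | B CAS | counter=4 r=(2,3) succ=(2,2) retry=(0,0)

counter=4 r=(2,3) succ=(2,2) retry=(0,0)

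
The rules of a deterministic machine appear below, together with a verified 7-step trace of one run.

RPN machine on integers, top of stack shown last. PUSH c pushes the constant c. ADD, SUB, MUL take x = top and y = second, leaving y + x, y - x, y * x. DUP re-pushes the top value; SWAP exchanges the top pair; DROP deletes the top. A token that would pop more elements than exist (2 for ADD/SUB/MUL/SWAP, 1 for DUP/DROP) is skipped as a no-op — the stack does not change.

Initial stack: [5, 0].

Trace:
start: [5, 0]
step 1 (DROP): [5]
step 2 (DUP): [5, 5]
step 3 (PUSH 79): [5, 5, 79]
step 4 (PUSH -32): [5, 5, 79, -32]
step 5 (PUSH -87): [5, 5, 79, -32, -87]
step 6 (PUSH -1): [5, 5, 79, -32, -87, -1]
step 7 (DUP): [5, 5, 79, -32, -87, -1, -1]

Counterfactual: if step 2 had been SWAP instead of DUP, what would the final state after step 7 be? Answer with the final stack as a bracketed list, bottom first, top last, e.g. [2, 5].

[5, 79, -32, -87, -1, -1]

(re-executing from step 2 with the substitution; state before step 2: [5])
step 2 (SWAP): [5]
step 3 (PUSH 79): [5, 79]
step 4 (PUSH -32): [5, 79, -32]
step 5 (PUSH -87): [5, 79, -32, -87]
step 6 (PUSH -1): [5, 79, -32, -87, -1]
step 7 (DUP): [5, 79, -32, -87, -1, -1]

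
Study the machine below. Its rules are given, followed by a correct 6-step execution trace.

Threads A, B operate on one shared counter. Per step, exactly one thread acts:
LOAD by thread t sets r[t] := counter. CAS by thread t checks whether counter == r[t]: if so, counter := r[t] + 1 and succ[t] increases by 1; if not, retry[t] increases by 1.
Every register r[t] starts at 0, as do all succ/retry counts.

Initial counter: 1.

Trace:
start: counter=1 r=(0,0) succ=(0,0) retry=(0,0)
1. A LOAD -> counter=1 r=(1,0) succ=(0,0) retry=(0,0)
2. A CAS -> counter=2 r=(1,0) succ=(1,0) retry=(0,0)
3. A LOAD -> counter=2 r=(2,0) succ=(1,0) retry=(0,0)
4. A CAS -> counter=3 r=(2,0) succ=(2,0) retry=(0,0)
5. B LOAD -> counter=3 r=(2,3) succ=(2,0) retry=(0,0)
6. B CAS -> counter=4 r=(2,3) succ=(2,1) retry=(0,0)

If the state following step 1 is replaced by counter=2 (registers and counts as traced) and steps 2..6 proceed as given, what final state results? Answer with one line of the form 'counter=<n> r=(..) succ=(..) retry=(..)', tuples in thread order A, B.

counter=4 r=(2,3) succ=(1,1) retry=(1,0)

state after step 1 := counter=2 r=(1,0) succ=(0,0) retry=(0,0)
2. A CAS -> counter=2 r=(1,0) succ=(0,0) retry=(1,0)
3. A LOAD -> counter=2 r=(2,0) succ=(0,0) retry=(1,0)
4. A CAS -> counter=3 r=(2,0) succ=(1,0) retry=(1,0)
5. B LOAD -> counter=3 r=(2,3) succ=(1,0) retry=(1,0)
6. B CAS -> counter=4 r=(2,3) succ=(1,1) retry=(1,0)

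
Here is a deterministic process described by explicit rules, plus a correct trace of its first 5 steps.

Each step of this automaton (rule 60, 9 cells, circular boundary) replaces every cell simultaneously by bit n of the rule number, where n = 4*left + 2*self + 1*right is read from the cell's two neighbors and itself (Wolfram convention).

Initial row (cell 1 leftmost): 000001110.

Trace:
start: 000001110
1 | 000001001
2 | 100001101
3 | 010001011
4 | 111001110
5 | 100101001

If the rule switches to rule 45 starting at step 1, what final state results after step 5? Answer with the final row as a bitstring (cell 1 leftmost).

010000001

(re-executing steps 1..5 under rule 45; state before step 1: 000001110)
1 | 111101000
2 | 100011010
3 | 101010111
4 | 011111100
5 | 010000001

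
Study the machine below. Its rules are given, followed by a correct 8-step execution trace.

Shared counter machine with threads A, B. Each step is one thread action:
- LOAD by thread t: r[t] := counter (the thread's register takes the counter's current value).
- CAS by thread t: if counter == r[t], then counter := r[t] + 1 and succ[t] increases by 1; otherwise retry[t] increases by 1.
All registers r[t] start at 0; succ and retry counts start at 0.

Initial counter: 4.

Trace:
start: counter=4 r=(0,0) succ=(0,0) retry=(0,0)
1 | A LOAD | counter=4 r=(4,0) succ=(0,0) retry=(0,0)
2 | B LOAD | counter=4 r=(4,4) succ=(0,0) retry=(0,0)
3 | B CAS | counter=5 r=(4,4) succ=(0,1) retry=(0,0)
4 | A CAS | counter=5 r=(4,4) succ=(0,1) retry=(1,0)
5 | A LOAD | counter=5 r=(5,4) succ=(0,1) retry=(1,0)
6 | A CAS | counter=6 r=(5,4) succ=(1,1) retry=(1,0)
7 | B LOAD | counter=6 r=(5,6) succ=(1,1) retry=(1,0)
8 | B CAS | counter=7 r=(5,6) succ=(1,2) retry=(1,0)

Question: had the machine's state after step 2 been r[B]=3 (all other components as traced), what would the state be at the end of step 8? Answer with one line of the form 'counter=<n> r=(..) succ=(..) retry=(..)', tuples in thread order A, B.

state after step 2 := counter=4 r=(4,3) succ=(0,0) retry=(0,0)
3 | B CAS | counter=4 r=(4,3) succ=(0,0) retry=(0,1)
4 | A CAS | counter=5 r=(4,3) succ=(1,0) retry=(0,1)
5 | A LOAD | counter=5 r=(5,3) succ=(1,0) retry=(0,1)
6 | A CAS | counter=6 r=(5,3) succ=(2,0) retry=(0,1)
7 | B LOAD | counter=6 r=(5,6) succ=(2,0) retry=(0,1)
8 | B CAS | counter=7 r=(5,6) succ=(2,1) retry=(0,1)

counter=7 r=(5,6) succ=(2,1) retry=(0,1)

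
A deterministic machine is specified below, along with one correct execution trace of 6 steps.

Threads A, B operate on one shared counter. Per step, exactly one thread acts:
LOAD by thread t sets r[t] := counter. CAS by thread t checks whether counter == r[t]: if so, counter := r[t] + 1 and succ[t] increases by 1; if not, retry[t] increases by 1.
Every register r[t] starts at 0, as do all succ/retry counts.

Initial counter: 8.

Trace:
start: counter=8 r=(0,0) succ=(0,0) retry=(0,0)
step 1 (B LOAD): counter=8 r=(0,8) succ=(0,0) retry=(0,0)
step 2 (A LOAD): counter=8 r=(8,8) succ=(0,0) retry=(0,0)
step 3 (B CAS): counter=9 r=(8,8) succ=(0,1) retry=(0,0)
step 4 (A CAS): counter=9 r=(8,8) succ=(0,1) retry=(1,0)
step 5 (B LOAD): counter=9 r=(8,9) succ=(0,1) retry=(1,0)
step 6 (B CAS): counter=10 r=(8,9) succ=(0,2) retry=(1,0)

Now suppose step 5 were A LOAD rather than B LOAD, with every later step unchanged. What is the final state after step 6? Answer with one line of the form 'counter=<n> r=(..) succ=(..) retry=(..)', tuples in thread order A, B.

(re-executing from step 5 with the substitution; state before step 5: counter=9 r=(8,8) succ=(0,1) retry=(1,0))
step 5 (A LOAD): counter=9 r=(9,8) succ=(0,1) retry=(1,0)
step 6 (B CAS): counter=9 r=(9,8) succ=(0,1) retry=(1,1)

counter=9 r=(9,8) succ=(0,1) retry=(1,1)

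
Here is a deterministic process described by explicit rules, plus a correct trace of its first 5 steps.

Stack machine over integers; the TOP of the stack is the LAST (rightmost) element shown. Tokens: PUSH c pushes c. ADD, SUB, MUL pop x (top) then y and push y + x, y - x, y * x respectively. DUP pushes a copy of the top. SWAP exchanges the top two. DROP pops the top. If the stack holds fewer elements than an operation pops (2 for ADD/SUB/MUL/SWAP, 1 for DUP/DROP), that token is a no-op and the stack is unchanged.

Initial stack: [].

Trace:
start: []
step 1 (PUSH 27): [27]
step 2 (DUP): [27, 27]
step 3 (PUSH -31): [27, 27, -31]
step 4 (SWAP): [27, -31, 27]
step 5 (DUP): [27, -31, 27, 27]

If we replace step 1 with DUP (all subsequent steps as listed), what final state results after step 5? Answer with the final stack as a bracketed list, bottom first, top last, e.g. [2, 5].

[-31, -31]

(re-executing from step 1 with the substitution; state before step 1: [])
step 1 (DUP): []
step 2 (DUP): []
step 3 (PUSH -31): [-31]
step 4 (SWAP): [-31]
step 5 (DUP): [-31, -31]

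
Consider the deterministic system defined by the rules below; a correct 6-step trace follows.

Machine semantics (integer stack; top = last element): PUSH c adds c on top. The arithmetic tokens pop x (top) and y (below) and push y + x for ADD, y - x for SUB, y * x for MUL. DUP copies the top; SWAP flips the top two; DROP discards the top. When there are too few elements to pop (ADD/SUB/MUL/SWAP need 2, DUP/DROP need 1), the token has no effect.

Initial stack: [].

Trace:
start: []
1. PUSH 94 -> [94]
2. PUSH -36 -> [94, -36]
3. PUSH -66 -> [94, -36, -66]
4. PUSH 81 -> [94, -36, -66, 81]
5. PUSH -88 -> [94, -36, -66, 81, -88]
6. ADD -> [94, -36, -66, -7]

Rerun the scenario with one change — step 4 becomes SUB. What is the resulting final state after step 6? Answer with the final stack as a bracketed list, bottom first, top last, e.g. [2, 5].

[94, -58]

(re-executing from step 4 with the substitution; state before step 4: [94, -36, -66])
4. SUB -> [94, 30]
5. PUSH -88 -> [94, 30, -88]
6. ADD -> [94, -58]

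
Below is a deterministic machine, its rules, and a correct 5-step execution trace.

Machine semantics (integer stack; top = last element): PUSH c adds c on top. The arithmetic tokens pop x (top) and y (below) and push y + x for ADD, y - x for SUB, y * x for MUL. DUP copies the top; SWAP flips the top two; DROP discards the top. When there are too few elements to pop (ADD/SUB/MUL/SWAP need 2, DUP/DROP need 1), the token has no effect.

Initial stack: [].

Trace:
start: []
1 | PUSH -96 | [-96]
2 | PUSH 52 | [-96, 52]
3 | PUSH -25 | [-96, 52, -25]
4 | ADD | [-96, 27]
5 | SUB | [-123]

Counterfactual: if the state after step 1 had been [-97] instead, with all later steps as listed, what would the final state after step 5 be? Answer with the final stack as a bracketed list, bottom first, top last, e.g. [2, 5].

state after step 1 := [-97]
2 | PUSH 52 | [-97, 52]
3 | PUSH -25 | [-97, 52, -25]
4 | ADD | [-97, 27]
5 | SUB | [-124]

[-124]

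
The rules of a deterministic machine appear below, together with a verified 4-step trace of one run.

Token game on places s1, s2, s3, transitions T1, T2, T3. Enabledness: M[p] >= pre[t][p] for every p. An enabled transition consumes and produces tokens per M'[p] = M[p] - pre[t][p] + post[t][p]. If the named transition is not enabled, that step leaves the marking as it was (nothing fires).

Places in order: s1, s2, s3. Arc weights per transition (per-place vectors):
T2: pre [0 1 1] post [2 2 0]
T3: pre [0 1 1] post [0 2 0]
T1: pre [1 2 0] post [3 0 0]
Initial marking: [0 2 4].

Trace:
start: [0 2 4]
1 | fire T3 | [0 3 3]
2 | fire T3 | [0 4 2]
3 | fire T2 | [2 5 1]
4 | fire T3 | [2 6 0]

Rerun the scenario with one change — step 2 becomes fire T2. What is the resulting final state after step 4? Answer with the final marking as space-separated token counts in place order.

(re-executing from step 2 with the substitution; state before step 2: [0 3 3])
2 | fire T2 | [2 4 2]
3 | fire T2 | [4 5 1]
4 | fire T3 | [4 6 0]

4 6 0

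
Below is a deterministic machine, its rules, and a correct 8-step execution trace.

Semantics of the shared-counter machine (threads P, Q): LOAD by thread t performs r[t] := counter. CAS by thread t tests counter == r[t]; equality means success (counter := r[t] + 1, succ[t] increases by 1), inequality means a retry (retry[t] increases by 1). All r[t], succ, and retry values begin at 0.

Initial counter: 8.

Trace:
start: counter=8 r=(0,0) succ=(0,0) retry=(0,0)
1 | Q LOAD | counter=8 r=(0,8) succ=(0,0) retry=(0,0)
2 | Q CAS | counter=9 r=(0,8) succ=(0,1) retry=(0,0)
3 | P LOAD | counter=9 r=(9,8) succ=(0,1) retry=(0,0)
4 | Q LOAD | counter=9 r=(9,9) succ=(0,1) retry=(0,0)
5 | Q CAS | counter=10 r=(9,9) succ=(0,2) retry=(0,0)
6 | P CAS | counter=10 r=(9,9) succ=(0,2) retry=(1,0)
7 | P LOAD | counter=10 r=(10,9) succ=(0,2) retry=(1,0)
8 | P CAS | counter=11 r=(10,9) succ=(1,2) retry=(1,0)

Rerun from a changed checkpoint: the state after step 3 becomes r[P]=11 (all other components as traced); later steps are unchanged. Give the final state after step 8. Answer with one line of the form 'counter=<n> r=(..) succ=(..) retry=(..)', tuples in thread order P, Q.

state after step 3 := counter=9 r=(11,8) succ=(0,1) retry=(0,0)
4 | Q LOAD | counter=9 r=(11,9) succ=(0,1) retry=(0,0)
5 | Q CAS | counter=10 r=(11,9) succ=(0,2) retry=(0,0)
6 | P CAS | counter=10 r=(11,9) succ=(0,2) retry=(1,0)
7 | P LOAD | counter=10 r=(10,9) succ=(0,2) retry=(1,0)
8 | P CAS | counter=11 r=(10,9) succ=(1,2) retry=(1,0)

counter=11 r=(10,9) succ=(1,2) retry=(1,0)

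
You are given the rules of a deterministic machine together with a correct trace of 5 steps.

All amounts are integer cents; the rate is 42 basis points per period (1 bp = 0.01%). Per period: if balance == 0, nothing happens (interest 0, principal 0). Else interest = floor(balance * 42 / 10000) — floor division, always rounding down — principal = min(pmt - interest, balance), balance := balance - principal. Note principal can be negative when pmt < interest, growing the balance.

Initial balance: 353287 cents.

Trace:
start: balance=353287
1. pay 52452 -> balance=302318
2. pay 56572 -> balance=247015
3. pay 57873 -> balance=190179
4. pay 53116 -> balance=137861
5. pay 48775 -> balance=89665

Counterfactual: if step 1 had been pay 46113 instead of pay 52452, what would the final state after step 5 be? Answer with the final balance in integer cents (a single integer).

96111

(re-executing from step 1 with the substitution; state before step 1: balance=353287)
1. pay 46113 -> balance=308657
2. pay 56572 -> balance=253381
3. pay 57873 -> balance=196572
4. pay 53116 -> balance=144281
5. pay 48775 -> balance=96111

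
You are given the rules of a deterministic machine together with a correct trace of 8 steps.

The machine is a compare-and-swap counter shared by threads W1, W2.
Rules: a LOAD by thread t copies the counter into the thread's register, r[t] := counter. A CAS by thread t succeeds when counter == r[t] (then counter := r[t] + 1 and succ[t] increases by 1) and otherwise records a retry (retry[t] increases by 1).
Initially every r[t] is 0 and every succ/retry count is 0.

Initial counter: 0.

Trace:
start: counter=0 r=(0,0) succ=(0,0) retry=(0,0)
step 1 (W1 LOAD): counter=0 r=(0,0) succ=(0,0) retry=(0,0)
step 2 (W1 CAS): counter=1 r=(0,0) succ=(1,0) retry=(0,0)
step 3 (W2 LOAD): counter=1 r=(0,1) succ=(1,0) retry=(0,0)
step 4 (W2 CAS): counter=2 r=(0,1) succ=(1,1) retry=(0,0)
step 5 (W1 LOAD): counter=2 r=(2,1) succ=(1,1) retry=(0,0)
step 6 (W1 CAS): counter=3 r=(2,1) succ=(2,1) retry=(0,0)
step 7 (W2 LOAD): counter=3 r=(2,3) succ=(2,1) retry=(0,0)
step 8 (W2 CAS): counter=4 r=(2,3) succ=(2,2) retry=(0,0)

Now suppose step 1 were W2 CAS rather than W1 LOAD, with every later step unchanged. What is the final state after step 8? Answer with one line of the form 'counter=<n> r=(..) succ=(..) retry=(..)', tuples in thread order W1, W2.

(re-executing from step 1 with the substitution; state before step 1: counter=0 r=(0,0) succ=(0,0) retry=(0,0))
step 1 (W2 CAS): counter=1 r=(0,0) succ=(0,1) retry=(0,0)
step 2 (W1 CAS): counter=1 r=(0,0) succ=(0,1) retry=(1,0)
step 3 (W2 LOAD): counter=1 r=(0,1) succ=(0,1) retry=(1,0)
step 4 (W2 CAS): counter=2 r=(0,1) succ=(0,2) retry=(1,0)
step 5 (W1 LOAD): counter=2 r=(2,1) succ=(0,2) retry=(1,0)
step 6 (W1 CAS): counter=3 r=(2,1) succ=(1,2) retry=(1,0)
step 7 (W2 LOAD): counter=3 r=(2,3) succ=(1,2) retry=(1,0)
step 8 (W2 CAS): counter=4 r=(2,3) succ=(1,3) retry=(1,0)

counter=4 r=(2,3) succ=(1,3) retry=(1,0)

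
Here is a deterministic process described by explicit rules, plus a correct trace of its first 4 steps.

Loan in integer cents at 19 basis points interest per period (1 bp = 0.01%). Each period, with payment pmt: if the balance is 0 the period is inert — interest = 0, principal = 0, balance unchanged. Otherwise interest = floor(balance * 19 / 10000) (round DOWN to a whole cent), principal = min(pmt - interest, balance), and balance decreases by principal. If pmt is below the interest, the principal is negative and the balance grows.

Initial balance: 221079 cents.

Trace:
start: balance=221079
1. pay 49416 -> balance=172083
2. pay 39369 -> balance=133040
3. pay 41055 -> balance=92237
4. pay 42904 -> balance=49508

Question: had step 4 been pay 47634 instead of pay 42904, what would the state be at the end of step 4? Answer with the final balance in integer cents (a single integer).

(re-executing from step 4 with the substitution; state before step 4: balance=92237)
4. pay 47634 -> balance=44778

44778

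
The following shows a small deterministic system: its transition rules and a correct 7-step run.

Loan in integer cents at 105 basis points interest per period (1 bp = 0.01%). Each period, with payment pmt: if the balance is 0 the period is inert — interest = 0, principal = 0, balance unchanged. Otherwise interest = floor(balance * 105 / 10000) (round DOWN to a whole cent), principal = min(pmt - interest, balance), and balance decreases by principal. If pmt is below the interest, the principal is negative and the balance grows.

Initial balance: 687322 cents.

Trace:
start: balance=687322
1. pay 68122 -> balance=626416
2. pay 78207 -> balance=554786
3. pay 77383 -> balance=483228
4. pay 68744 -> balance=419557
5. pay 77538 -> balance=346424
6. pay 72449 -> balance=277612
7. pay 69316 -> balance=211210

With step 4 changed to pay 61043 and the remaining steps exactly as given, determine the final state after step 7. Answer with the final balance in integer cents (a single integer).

219157

(re-executing from step 4 with the substitution; state before step 4: balance=483228)
4. pay 61043 -> balance=427258
5. pay 77538 -> balance=354206
6. pay 72449 -> balance=285476
7. pay 69316 -> balance=219157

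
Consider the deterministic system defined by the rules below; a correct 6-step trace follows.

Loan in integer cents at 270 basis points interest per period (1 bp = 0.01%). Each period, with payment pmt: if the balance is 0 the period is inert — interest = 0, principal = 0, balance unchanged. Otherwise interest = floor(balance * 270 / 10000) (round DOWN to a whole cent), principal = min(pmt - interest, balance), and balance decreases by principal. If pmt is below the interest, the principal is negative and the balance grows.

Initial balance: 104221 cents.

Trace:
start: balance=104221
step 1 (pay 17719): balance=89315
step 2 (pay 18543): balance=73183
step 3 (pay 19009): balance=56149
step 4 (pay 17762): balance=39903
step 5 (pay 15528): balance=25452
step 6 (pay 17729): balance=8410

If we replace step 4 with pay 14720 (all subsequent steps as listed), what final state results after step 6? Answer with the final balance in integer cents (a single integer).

11618

(re-executing from step 4 with the substitution; state before step 4: balance=56149)
step 4 (pay 14720): balance=42945
step 5 (pay 15528): balance=28576
step 6 (pay 17729): balance=11618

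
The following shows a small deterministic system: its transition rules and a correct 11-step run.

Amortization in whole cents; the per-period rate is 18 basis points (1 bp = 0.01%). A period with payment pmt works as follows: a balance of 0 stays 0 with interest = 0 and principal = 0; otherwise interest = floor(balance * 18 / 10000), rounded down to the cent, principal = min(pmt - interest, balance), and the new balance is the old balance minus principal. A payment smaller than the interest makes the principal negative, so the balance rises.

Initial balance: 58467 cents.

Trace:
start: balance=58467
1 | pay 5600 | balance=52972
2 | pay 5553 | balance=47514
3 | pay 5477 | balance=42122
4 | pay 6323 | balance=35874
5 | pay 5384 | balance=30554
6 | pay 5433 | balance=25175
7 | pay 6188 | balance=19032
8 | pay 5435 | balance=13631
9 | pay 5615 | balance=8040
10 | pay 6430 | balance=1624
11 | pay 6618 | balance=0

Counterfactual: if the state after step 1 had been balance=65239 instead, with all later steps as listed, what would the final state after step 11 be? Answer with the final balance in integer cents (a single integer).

7497

state after step 1 := balance=65239
2 | pay 5553 | balance=59803
3 | pay 5477 | balance=54433
4 | pay 6323 | balance=48207
5 | pay 5384 | balance=42909
6 | pay 5433 | balance=37553
7 | pay 6188 | balance=31432
8 | pay 5435 | balance=26053
9 | pay 5615 | balance=20484
10 | pay 6430 | balance=14090
11 | pay 6618 | balance=7497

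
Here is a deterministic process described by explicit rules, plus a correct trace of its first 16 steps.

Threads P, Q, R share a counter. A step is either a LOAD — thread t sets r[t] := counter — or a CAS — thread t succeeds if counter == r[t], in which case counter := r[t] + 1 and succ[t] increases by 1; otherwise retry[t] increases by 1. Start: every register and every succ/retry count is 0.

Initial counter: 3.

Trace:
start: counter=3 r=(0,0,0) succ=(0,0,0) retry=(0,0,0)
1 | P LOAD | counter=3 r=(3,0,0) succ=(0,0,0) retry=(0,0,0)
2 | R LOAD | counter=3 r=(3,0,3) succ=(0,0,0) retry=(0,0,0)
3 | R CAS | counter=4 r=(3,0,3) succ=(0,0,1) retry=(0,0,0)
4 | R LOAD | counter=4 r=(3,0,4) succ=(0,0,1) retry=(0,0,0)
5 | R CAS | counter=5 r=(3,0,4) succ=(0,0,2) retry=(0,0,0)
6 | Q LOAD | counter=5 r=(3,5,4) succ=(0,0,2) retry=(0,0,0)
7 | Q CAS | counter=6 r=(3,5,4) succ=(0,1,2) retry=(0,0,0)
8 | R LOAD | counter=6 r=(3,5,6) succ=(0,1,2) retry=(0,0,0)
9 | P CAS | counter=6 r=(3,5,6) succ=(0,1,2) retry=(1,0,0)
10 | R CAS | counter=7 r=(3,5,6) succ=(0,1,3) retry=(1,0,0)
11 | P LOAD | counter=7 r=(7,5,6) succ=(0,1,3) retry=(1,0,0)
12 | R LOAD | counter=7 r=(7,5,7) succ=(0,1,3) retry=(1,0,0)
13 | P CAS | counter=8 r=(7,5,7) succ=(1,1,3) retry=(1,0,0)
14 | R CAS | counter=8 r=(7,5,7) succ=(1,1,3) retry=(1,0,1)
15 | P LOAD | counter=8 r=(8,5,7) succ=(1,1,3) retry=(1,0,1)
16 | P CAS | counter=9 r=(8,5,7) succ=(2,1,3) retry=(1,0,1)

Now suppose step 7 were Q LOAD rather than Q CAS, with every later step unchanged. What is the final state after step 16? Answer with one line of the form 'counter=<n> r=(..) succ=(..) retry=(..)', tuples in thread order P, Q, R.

counter=8 r=(7,5,6) succ=(2,0,3) retry=(1,0,1)

(re-executing from step 7 with the substitution; state before step 7: counter=5 r=(3,5,4) succ=(0,0,2) retry=(0,0,0))
7 | Q LOAD | counter=5 r=(3,5,4) succ=(0,0,2) retry=(0,0,0)
8 | R LOAD | counter=5 r=(3,5,5) succ=(0,0,2) retry=(0,0,0)
9 | P CAS | counter=5 r=(3,5,5) succ=(0,0,2) retry=(1,0,0)
10 | R CAS | counter=6 r=(3,5,5) succ=(0,0,3) retry=(1,0,0)
11 | P LOAD | counter=6 r=(6,5,5) succ=(0,0,3) retry=(1,0,0)
12 | R LOAD | counter=6 r=(6,5,6) succ=(0,0,3) retry=(1,0,0)
13 | P CAS | counter=7 r=(6,5,6) succ=(1,0,3) retry=(1,0,0)
14 | R CAS | counter=7 r=(6,5,6) succ=(1,0,3) retry=(1,0,1)
15 | P LOAD | counter=7 r=(7,5,6) succ=(1,0,3) retry=(1,0,1)
16 | P CAS | counter=8 r=(7,5,6) succ=(2,0,3) retry=(1,0,1)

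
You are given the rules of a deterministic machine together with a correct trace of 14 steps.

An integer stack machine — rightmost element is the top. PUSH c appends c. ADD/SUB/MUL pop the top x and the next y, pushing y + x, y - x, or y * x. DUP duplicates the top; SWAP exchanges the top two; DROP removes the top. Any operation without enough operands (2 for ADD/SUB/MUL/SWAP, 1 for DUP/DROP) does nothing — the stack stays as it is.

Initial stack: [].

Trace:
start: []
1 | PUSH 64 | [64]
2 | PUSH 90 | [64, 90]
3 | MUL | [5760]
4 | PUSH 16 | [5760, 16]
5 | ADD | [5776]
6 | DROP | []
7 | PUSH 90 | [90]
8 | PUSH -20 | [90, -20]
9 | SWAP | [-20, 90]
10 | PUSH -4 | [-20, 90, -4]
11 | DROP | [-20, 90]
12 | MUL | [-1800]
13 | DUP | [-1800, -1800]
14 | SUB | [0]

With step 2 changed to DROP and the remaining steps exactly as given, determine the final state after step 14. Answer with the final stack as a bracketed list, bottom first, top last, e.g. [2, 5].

(re-executing from step 2 with the substitution; state before step 2: [64])
2 | DROP | []
3 | MUL | []
4 | PUSH 16 | [16]
5 | ADD | [16]
6 | DROP | []
7 | PUSH 90 | [90]
8 | PUSH -20 | [90, -20]
9 | SWAP | [-20, 90]
10 | PUSH -4 | [-20, 90, -4]
11 | DROP | [-20, 90]
12 | MUL | [-1800]
13 | DUP | [-1800, -1800]
14 | SUB | [0]

[0]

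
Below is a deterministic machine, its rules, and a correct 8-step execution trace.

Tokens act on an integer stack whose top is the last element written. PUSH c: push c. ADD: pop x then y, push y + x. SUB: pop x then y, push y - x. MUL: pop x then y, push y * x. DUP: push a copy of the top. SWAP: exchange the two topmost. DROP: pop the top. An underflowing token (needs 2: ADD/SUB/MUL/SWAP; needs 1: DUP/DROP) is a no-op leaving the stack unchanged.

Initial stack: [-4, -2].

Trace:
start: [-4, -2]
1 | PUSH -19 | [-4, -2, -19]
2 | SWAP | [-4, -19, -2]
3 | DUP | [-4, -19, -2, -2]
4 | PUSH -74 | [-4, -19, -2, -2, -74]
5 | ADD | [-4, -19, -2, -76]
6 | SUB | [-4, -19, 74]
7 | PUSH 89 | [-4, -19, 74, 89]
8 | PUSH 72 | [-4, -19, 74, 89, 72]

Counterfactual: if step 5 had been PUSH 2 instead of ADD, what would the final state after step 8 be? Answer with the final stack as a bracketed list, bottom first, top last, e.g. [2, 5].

(re-executing from step 5 with the substitution; state before step 5: [-4, -19, -2, -2, -74])
5 | PUSH 2 | [-4, -19, -2, -2, -74, 2]
6 | SUB | [-4, -19, -2, -2, -76]
7 | PUSH 89 | [-4, -19, -2, -2, -76, 89]
8 | PUSH 72 | [-4, -19, -2, -2, -76, 89, 72]

[-4, -19, -2, -2, -76, 89, 72]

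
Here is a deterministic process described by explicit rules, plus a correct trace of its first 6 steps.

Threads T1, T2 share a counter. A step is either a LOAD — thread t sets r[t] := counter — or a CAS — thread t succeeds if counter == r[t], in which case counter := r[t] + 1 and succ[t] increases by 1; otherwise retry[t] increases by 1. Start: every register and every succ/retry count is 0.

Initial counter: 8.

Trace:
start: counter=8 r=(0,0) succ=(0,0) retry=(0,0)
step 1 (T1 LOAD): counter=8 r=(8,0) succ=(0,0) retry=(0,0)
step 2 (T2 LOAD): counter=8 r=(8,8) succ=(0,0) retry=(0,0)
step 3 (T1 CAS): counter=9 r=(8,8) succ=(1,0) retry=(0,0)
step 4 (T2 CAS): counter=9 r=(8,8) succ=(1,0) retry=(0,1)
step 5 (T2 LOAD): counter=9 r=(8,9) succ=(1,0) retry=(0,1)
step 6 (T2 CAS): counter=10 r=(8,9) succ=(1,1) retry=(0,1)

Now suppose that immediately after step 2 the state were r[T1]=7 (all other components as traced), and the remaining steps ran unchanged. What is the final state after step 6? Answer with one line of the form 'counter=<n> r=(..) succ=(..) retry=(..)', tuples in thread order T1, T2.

state after step 2 := counter=8 r=(7,8) succ=(0,0) retry=(0,0)
step 3 (T1 CAS): counter=8 r=(7,8) succ=(0,0) retry=(1,0)
step 4 (T2 CAS): counter=9 r=(7,8) succ=(0,1) retry=(1,0)
step 5 (T2 LOAD): counter=9 r=(7,9) succ=(0,1) retry=(1,0)
step 6 (T2 CAS): counter=10 r=(7,9) succ=(0,2) retry=(1,0)

counter=10 r=(7,9) succ=(0,2) retry=(1,0)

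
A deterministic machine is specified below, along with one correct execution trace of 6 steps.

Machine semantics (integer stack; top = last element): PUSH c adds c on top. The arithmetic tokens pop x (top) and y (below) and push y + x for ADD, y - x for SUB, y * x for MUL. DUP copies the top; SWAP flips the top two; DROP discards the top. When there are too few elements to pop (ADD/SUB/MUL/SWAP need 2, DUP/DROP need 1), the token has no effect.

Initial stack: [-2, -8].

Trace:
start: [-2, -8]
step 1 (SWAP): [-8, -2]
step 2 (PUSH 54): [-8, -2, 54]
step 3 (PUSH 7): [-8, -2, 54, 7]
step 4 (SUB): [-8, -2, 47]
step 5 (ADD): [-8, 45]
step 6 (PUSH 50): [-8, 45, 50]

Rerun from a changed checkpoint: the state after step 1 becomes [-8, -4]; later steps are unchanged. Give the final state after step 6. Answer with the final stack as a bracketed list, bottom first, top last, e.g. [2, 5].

state after step 1 := [-8, -4]
step 2 (PUSH 54): [-8, -4, 54]
step 3 (PUSH 7): [-8, -4, 54, 7]
step 4 (SUB): [-8, -4, 47]
step 5 (ADD): [-8, 43]
step 6 (PUSH 50): [-8, 43, 50]

[-8, 43, 50]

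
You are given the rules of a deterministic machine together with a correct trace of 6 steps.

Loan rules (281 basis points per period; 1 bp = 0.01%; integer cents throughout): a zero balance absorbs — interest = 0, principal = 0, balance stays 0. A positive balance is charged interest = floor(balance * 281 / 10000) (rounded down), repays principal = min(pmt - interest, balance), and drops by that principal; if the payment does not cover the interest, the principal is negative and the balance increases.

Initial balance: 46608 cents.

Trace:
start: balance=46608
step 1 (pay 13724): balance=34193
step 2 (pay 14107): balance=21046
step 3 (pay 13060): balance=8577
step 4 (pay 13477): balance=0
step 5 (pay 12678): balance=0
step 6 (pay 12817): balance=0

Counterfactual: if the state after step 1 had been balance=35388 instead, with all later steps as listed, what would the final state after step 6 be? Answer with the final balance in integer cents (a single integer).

state after step 1 := balance=35388
step 2 (pay 14107): balance=22275
step 3 (pay 13060): balance=9840
step 4 (pay 13477): balance=0
step 5 (pay 12678): balance=0
step 6 (pay 12817): balance=0

0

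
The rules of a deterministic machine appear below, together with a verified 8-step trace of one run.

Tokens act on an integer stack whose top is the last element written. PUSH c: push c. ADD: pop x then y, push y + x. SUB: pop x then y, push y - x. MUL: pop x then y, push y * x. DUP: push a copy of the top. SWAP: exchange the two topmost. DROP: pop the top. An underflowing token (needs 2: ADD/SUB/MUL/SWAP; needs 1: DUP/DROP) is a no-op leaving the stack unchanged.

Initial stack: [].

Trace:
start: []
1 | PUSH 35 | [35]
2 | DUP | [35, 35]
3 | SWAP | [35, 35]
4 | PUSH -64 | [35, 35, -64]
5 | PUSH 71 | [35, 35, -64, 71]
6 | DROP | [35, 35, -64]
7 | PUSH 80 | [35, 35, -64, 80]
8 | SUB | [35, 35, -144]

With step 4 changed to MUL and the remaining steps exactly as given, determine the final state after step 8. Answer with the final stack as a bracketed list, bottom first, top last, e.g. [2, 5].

(re-executing from step 4 with the substitution; state before step 4: [35, 35])
4 | MUL | [1225]
5 | PUSH 71 | [1225, 71]
6 | DROP | [1225]
7 | PUSH 80 | [1225, 80]
8 | SUB | [1145]

[1145]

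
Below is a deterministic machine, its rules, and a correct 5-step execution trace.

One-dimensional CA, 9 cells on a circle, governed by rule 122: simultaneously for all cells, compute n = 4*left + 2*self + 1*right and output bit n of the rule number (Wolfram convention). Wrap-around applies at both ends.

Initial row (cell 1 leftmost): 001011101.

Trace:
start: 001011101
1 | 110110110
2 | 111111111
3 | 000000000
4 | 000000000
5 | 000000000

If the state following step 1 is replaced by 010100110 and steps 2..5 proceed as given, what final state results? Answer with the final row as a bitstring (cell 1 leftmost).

000001111

state after step 1 := 010100110
2 | 101011111
3 | 110110000
4 | 111111001
5 | 000001111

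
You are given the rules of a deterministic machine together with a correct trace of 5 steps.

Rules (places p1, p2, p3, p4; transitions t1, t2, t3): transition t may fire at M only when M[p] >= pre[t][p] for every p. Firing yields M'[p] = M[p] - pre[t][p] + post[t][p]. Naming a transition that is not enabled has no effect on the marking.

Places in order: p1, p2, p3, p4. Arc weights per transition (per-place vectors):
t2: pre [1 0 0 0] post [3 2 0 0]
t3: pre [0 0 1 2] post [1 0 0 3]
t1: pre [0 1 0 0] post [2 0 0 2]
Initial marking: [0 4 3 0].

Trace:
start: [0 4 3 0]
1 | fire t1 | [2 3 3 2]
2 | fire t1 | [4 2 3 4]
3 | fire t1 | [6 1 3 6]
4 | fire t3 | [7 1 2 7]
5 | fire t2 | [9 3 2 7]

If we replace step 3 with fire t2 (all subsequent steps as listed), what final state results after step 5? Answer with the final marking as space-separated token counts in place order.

(re-executing from step 3 with the substitution; state before step 3: [4 2 3 4])
3 | fire t2 | [6 4 3 4]
4 | fire t3 | [7 4 2 5]
5 | fire t2 | [9 6 2 5]

9 6 2 5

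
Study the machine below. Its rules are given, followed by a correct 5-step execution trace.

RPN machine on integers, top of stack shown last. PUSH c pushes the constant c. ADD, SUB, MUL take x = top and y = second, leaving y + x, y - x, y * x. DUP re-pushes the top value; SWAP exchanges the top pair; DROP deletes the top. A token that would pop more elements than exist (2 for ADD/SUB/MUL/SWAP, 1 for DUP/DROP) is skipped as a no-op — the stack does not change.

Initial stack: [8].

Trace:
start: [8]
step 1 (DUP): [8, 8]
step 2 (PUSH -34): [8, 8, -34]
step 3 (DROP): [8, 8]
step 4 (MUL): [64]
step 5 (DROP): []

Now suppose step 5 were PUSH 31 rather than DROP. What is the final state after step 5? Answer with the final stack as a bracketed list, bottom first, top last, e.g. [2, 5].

[64, 31]

(re-executing from step 5 with the substitution; state before step 5: [64])
step 5 (PUSH 31): [64, 31]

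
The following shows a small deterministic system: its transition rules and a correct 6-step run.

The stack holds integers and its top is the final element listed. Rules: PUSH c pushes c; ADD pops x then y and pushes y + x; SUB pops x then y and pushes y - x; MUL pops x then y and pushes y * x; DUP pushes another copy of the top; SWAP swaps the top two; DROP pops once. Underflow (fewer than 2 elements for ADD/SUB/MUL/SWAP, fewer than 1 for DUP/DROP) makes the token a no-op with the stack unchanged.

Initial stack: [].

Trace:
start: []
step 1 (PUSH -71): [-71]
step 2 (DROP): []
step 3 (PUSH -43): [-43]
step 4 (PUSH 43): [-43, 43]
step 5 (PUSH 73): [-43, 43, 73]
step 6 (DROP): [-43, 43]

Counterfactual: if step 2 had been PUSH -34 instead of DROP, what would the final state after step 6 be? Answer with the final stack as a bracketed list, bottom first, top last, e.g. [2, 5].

[-71, -34, -43, 43]

(re-executing from step 2 with the substitution; state before step 2: [-71])
step 2 (PUSH -34): [-71, -34]
step 3 (PUSH -43): [-71, -34, -43]
step 4 (PUSH 43): [-71, -34, -43, 43]
step 5 (PUSH 73): [-71, -34, -43, 43, 73]
step 6 (DROP): [-71, -34, -43, 43]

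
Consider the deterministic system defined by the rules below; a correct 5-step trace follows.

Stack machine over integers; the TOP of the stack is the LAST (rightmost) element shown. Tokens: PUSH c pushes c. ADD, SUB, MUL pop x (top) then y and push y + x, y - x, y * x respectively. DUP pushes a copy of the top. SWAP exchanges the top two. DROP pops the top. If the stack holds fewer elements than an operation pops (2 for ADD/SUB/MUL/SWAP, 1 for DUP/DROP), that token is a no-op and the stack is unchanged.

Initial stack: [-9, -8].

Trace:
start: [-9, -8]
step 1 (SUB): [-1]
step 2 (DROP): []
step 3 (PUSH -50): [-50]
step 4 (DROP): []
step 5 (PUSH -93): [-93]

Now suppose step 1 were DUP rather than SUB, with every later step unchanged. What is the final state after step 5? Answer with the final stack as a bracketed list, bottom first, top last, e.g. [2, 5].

[-9, -8, -93]

(re-executing from step 1 with the substitution; state before step 1: [-9, -8])
step 1 (DUP): [-9, -8, -8]
step 2 (DROP): [-9, -8]
step 3 (PUSH -50): [-9, -8, -50]
step 4 (DROP): [-9, -8]
step 5 (PUSH -93): [-9, -8, -93]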